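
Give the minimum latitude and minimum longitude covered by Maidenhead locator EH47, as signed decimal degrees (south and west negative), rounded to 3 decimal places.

Field E=4, H=7: +4·20° lon, +7·10° lat → SW at lon -100°, lat -20°.
Square 4, 7: +4·2° lon, +7·1° lat → SW at lon -92°, lat -13°.
latitude -13.000, longitude -92.000.

-13.000, -92.000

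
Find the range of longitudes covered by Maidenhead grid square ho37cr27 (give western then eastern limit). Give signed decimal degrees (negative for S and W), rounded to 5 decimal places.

Field H=7, O=14: +7·20° lon, +14·10° lat → SW at lon -40°, lat 50°.
Square 3, 7: +3·2° lon, +7·1° lat → SW at lon -34°, lat 57°.
Subsquare c=2, r=17: +2·0.0833333° lon, +17·0.0416667° lat → SW at lon -33.8333°, lat 57.7083°.
Extended square 2, 7: +2·0.00833333° lon, +7·0.00416667° lat → SW at lon -33.8167°, lat 57.7375°.
Cell spans 0.00833333° lon × 0.00416667° lat.
west -33.81667, east -33.80833.

-33.81667, -33.80833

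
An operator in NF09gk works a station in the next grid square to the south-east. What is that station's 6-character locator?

NF09hj

Longitude subsquare g = 6; +1 → 7 = h.
Latitude subsquare k = 10; −1 → 9 = j.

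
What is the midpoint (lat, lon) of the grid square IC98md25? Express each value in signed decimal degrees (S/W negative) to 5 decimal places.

Field I=8, C=2: +8·20° lon, +2·10° lat → SW at lon -20°, lat -70°.
Square 9, 8: +9·2° lon, +8·1° lat → SW at lon -2°, lat -62°.
Subsquare m=12, d=3: +12·0.0833333° lon, +3·0.0416667° lat → SW at lon -1°, lat -61.875°.
Extended square 2, 5: +2·0.00833333° lon, +5·0.00416667° lat → SW at lon -0.983333°, lat -61.8542°.
Cell spans 0.00833333° lon × 0.00416667° lat. Centre is SW corner plus half of each.
latitude -61.85208, longitude -0.97917.

-61.85208, -0.97917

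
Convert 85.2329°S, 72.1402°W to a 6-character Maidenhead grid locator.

FA34ws

Add 180° to longitude and 90° to latitude: 107.8598, 4.7671.
Field: 107.8598/20 → 5 → F, 4.7671/10 → 0 → A; chars FA.
Square: 7.8598/2 → 3, 4.7671/1 → 4; chars 34.
Subsquare: 1.8598/0.0833333 → 22 → w, 0.7671/0.0416667 → 18 → s; chars ws.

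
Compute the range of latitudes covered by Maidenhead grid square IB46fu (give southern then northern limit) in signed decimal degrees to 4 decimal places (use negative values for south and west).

Field I=8, B=1: +8·20° lon, +1·10° lat → SW at lon -20°, lat -80°.
Square 4, 6: +4·2° lon, +6·1° lat → SW at lon -12°, lat -74°.
Subsquare f=5, u=20: +5·0.0833333° lon, +20·0.0416667° lat → SW at lon -11.5833°, lat -73.1667°.
Cell spans 0.0833333° lon × 0.0416667° lat.
south -73.1667, north -73.1250.

-73.1667, -73.1250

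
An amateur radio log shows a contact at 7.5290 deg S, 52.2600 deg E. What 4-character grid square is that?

Shift to the Maidenhead origin (180°W, 90°S): lon 232.26, lat 82.47.
Field: lon ⌊232.26/20⌋ = 11 → L; lat ⌊82.47/10⌋ = 8 → I.
Square: lon ⌊12.26/2⌋ = 6; lat ⌊2.47/1⌋ = 2.

LI62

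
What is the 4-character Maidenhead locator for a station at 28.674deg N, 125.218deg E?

PL28

Offset from 180°W / 90°S: lon 305.22°, lat 118.67°.
Field: lon ⌊305.22/20⌋ = 15 → P; lat ⌊118.67/10⌋ = 11 → L.
Square: lon ⌊5.22/2⌋ = 2; lat ⌊8.67/1⌋ = 8.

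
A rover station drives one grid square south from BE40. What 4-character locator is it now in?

BD49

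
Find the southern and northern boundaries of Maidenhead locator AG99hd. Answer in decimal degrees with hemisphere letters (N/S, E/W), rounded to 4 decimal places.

20.8750° S, 20.8333° S

Field A=0, G=6: +0·20° lon, +6·10° lat → SW at lon -180°, lat -30°.
Square 9, 9: +9·2° lon, +9·1° lat → SW at lon -162°, lat -21°.
Subsquare h=7, d=3: +7·0.0833333° lon, +3·0.0416667° lat → SW at lon -161.417°, lat -20.875°.
Cell spans 0.0833333° lon × 0.0416667° lat.
south 20.8750° S, north 20.8333° S.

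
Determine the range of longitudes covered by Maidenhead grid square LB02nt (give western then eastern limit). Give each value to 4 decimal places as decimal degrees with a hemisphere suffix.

41.0833° E, 41.1667° E

Field L=11, B=1: +11·20° lon, +1·10° lat → SW at lon 40°, lat -80°.
Square 0, 2: +0·2° lon, +2·1° lat → SW at lon 40°, lat -78°.
Subsquare n=13, t=19: +13·0.0833333° lon, +19·0.0416667° lat → SW at lon 41.0833°, lat -77.2083°.
Cell spans 0.0833333° lon × 0.0416667° lat.
west 41.0833° E, east 41.1667° E.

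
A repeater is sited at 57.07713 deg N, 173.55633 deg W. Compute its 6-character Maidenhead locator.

Add 180° to longitude and 90° to latitude: 6.4437, 147.0771.
Field: lon ⌊6.4437/20⌋ = 0 → A; lat ⌊147.0771/10⌋ = 14 → O.
Square: lon ⌊6.4437/2⌋ = 3; lat ⌊7.0771/1⌋ = 7.
Subsquare: lon ⌊0.4437/0.0833333⌋ = 5 → f; lat ⌊0.0771/0.0416667⌋ = 1 → b.

AO37fb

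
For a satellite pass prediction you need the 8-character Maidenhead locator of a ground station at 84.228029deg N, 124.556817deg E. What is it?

Shift to the Maidenhead origin (180°W, 90°S): lon 304.55682, lat 174.22803.
Field: 304.55682/20 → 15 → P, 174.22803/10 → 17 → R; chars PR.
Square: 4.55682/2 → 2, 4.22803/1 → 4; chars 24.
Subsquare: 0.55682/0.0833333 → 6 → g, 0.22803/0.0416667 → 5 → f; chars gf.
Extended square: 0.05682/0.00833333 → 6, 0.01970/0.00416667 → 4; chars 64.

PR24gf64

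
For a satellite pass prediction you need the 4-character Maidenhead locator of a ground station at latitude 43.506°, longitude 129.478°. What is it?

PN43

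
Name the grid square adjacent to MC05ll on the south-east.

Longitude subsquare l = 11; +1 → 12 = m.
Latitude subsquare l = 11; −1 → 10 = k.

MC05mk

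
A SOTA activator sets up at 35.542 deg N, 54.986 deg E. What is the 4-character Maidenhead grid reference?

Shift to the Maidenhead origin (180°W, 90°S): lon 234.99, lat 125.54.
Field: 234.99/20 → 11 → L, 125.54/10 → 12 → M; chars LM.
Square: 14.99/2 → 7, 5.54/1 → 5; chars 75.

LM75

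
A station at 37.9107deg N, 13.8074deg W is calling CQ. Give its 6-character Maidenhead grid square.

IM37cv

Add 180° to longitude and 90° to latitude: 166.1926, 127.9107.
Field: lon ⌊166.1926/20⌋ = 8 → I; lat ⌊127.9107/10⌋ = 12 → M.
Square: lon ⌊6.1926/2⌋ = 3; lat ⌊7.9107/1⌋ = 7.
Subsquare: lon ⌊0.1926/0.0833333⌋ = 2 → c; lat ⌊0.9107/0.0416667⌋ = 21 → v.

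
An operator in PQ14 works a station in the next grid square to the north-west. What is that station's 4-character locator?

PQ05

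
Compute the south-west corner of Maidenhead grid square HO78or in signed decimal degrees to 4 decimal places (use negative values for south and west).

58.7083, -24.8333

Field H=7, O=14: +7·20° lon, +14·10° lat → SW at lon -40°, lat 50°.
Square 7, 8: +7·2° lon, +8·1° lat → SW at lon -26°, lat 58°.
Subsquare o=14, r=17: +14·0.0833333° lon, +17·0.0416667° lat → SW at lon -24.8333°, lat 58.7083°.
latitude 58.7083, longitude -24.8333.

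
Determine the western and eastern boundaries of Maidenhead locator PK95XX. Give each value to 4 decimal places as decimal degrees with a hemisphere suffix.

139.9167° E, 140.0000° E

Field P=15, K=10: +15·20° lon, +10·10° lat → SW at lon 120°, lat 10°.
Square 9, 5: +9·2° lon, +5·1° lat → SW at lon 138°, lat 15°.
Subsquare x=23, x=23: +23·0.0833333° lon, +23·0.0416667° lat → SW at lon 139.917°, lat 15.9583°.
Cell spans 0.0833333° lon × 0.0416667° lat.
west 139.9167° E, east 140.0000° E.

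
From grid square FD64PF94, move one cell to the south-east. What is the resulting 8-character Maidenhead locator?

FD64qf03

Longitude extended square 9; +1 → 10, wraps to 0, carry into subsquare.
Longitude subsquare p = 15; +1 → 16 = q.
Latitude extended square 4; −1 → 3.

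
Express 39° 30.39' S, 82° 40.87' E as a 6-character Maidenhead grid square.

NF10il

Add 180° to longitude and 90° to latitude: 262.6812, 50.4935.
Field (20°×10°, letters A–R): 262.6812/20 → 13 → N, 50.4935/10 → 5 → F; chars NF.
Square (2°×1°, digits 0–9): 2.6812/2 → 1, 0.4935/1 → 0; chars 10.
Subsquare (5′×2.5′, letters a–x): 0.6812/0.0833333 → 8 → i, 0.4935/0.0416667 → 11 → l; chars il.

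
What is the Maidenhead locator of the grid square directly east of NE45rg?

Longitude subsquare r = 17; +1 → 18 = s.
The latitude characters are unchanged.

NE45sg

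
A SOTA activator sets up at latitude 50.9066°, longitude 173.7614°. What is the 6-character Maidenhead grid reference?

Add 180° to longitude and 90° to latitude: 353.7614, 140.9066.
Field: lon ⌊353.7614/20⌋ = 17 → R; lat ⌊140.9066/10⌋ = 14 → O.
Square: lon ⌊13.7614/2⌋ = 6; lat ⌊0.9066/1⌋ = 0.
Subsquare: lon ⌊1.7614/0.0833333⌋ = 21 → v; lat ⌊0.9066/0.0416667⌋ = 21 → v.

RO60vv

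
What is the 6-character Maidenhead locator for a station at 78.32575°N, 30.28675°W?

Offset from 180°W / 90°S: lon 149.7132°, lat 168.3257°.
Field (20°×10°, letters A–R): lon ⌊149.7132/20⌋ = 7 → H; lat ⌊168.3257/10⌋ = 16 → Q.
Square (2°×1°, digits 0–9): lon ⌊9.7132/2⌋ = 4; lat ⌊8.3257/1⌋ = 8.
Subsquare (5′×2.5′, letters a–x): lon ⌊1.7132/0.0833333⌋ = 20 → u; lat ⌊0.3257/0.0416667⌋ = 7 → h.

HQ48uh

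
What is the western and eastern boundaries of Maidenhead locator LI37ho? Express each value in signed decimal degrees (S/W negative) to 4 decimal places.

46.5833, 46.6667

Field L=11, I=8: +11·20° lon, +8·10° lat → SW at lon 40°, lat -10°.
Square 3, 7: +3·2° lon, +7·1° lat → SW at lon 46°, lat -3°.
Subsquare h=7, o=14: +7·0.0833333° lon, +14·0.0416667° lat → SW at lon 46.5833°, lat -2.41667°.
Cell spans 0.0833333° lon × 0.0416667° lat.
west 46.5833, east 46.6667.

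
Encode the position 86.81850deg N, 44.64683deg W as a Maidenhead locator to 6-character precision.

Shift to the Maidenhead origin (180°W, 90°S): lon 135.3532, lat 176.8185.
Field (20°×10°, letters A–R): lon ⌊135.3532/20⌋ = 6 → G; lat ⌊176.8185/10⌋ = 17 → R.
Square (2°×1°, digits 0–9): lon ⌊15.3532/2⌋ = 7; lat ⌊6.8185/1⌋ = 6.
Subsquare (5′×2.5′, letters a–x): lon ⌊1.3532/0.0833333⌋ = 16 → q; lat ⌊0.8185/0.0416667⌋ = 19 → t.

GR76qt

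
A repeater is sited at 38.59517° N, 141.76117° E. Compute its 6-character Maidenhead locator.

QM08vo

Shift to the Maidenhead origin (180°W, 90°S): lon 321.7612, lat 128.5952.
Field: 321.7612/20 → 16 → Q, 128.5952/10 → 12 → M; chars QM.
Square: 1.7612/2 → 0, 8.5952/1 → 8; chars 08.
Subsquare: 1.7612/0.0833333 → 21 → v, 0.5952/0.0416667 → 14 → o; chars vo.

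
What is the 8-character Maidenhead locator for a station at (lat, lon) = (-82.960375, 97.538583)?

Offset from 180°W / 90°S: lon 277.53858°, lat 7.03963°.
Field (20°×10°, letters A–R): 277.53858/20 → 13 → N, 7.03963/10 → 0 → A; chars NA.
Square (2°×1°, digits 0–9): 17.53858/2 → 8, 7.03963/1 → 7; chars 87.
Subsquare (5′×2.5′, letters a–x): 1.53858/0.0833333 → 18 → s, 0.03963/0.0416667 → 0 → a; chars sa.
Extended square (30″×15″, digits 0–9): 0.03858/0.00833333 → 4, 0.03963/0.00416667 → 9; chars 49.

NA87sa49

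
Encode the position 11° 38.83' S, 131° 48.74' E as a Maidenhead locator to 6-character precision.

PH58vi

Shift to the Maidenhead origin (180°W, 90°S): lon 311.8123, lat 78.3528.
Field: 311.8123/20 → 15 → P, 78.3528/10 → 7 → H; chars PH.
Square: 11.8123/2 → 5, 8.3528/1 → 8; chars 58.
Subsquare: 1.8123/0.0833333 → 21 → v, 0.3528/0.0416667 → 8 → i; chars vi.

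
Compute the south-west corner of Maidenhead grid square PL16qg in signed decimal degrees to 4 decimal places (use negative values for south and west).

26.2500, 123.3333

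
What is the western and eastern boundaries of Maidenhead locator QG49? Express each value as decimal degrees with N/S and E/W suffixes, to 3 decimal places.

148.000° E, 150.000° E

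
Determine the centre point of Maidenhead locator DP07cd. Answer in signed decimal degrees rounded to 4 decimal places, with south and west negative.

Field D=3, P=15: +3·20° lon, +15·10° lat → SW at lon -120°, lat 60°.
Square 0, 7: +0·2° lon, +7·1° lat → SW at lon -120°, lat 67°.
Subsquare c=2, d=3: +2·0.0833333° lon, +3·0.0416667° lat → SW at lon -119.833°, lat 67.125°.
Cell spans 0.0833333° lon × 0.0416667° lat. Centre is SW corner plus half of each.
latitude 67.1458, longitude -119.7917.

67.1458, -119.7917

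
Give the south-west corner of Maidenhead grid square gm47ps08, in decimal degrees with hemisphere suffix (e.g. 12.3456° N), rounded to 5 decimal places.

37.78333° N, 50.75000° W

Field G=6, M=12: +6·20° lon, +12·10° lat → SW at lon -60°, lat 30°.
Square 4, 7: +4·2° lon, +7·1° lat → SW at lon -52°, lat 37°.
Subsquare p=15, s=18: +15·0.0833333° lon, +18·0.0416667° lat → SW at lon -50.75°, lat 37.75°.
Extended square 0, 8: +0·0.00833333° lon, +8·0.00416667° lat → SW at lon -50.75°, lat 37.7833°.
latitude 37.78333° N, longitude 50.75000° W.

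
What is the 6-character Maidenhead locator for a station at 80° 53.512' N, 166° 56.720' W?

Shift to the Maidenhead origin (180°W, 90°S): lon 13.0547, lat 170.8919.
Field: lon ⌊13.0547/20⌋ = 0 → A; lat ⌊170.8919/10⌋ = 17 → R.
Square: lon ⌊13.0547/2⌋ = 6; lat ⌊0.8919/1⌋ = 0.
Subsquare: lon ⌊1.0547/0.0833333⌋ = 12 → m; lat ⌊0.8919/0.0416667⌋ = 21 → v.

AR60mv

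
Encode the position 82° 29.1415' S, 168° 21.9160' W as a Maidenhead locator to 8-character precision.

AA57tm63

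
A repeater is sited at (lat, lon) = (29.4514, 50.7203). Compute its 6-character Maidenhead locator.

LL59ik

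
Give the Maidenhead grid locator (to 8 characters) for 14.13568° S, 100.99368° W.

Shift to the Maidenhead origin (180°W, 90°S): lon 79.00632, lat 75.86432.
Field: lon ⌊79.00632/20⌋ = 3 → D; lat ⌊75.86432/10⌋ = 7 → H.
Square: lon ⌊19.00632/2⌋ = 9; lat ⌊5.86432/1⌋ = 5.
Subsquare: lon ⌊1.00632/0.0833333⌋ = 12 → m; lat ⌊0.86432/0.0416667⌋ = 20 → u.
Extended square: lon ⌊0.00632/0.00833333⌋ = 0; lat ⌊0.03099/0.00416667⌋ = 7.

DH95mu07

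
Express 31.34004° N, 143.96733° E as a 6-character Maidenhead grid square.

Offset from 180°W / 90°S: lon 323.9673°, lat 121.3400°.
Field: lon ⌊323.9673/20⌋ = 16 → Q; lat ⌊121.3400/10⌋ = 12 → M.
Square: lon ⌊3.9673/2⌋ = 1; lat ⌊1.3400/1⌋ = 1.
Subsquare: lon ⌊1.9673/0.0833333⌋ = 23 → x; lat ⌊0.3400/0.0416667⌋ = 8 → i.

QM11xi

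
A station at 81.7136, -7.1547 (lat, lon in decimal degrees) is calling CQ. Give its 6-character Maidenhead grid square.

Shift to the Maidenhead origin (180°W, 90°S): lon 172.8453, lat 171.7136.
Field (20°×10°, letters A–R): 172.8453/20 → 8 → I, 171.7136/10 → 17 → R; chars IR.
Square (2°×1°, digits 0–9): 12.8453/2 → 6, 1.7136/1 → 1; chars 61.
Subsquare (5′×2.5′, letters a–x): 0.8453/0.0833333 → 10 → k, 0.7136/0.0416667 → 17 → r; chars kr.

IR61kr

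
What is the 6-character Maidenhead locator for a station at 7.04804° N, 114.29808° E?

Add 180° to longitude and 90° to latitude: 294.2981, 97.0480.
Field (20°×10°, letters A–R): 294.2981/20 → 14 → O, 97.0480/10 → 9 → J; chars OJ.
Square (2°×1°, digits 0–9): 14.2981/2 → 7, 7.0480/1 → 7; chars 77.
Subsquare (5′×2.5′, letters a–x): 0.2981/0.0833333 → 3 → d, 0.0480/0.0416667 → 1 → b; chars db.

OJ77db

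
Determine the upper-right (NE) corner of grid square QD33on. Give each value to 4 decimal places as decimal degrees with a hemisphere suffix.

Field Q=16, D=3: +16·20° lon, +3·10° lat → SW at lon 140°, lat -60°.
Square 3, 3: +3·2° lon, +3·1° lat → SW at lon 146°, lat -57°.
Subsquare o=14, n=13: +14·0.0833333° lon, +13·0.0416667° lat → SW at lon 147.167°, lat -56.4583°.
Cell spans 0.0833333° lon × 0.0416667° lat. NE corner is SW corner plus one full cell.
latitude 56.4167° S, longitude 147.2500° E.

56.4167° S, 147.2500° E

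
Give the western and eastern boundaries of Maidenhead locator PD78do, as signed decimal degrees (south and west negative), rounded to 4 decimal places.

134.2500, 134.3333

Field P=15, D=3: +15·20° lon, +3·10° lat → SW at lon 120°, lat -60°.
Square 7, 8: +7·2° lon, +8·1° lat → SW at lon 134°, lat -52°.
Subsquare d=3, o=14: +3·0.0833333° lon, +14·0.0416667° lat → SW at lon 134.25°, lat -51.4167°.
Cell spans 0.0833333° lon × 0.0416667° lat.
west 134.2500, east 134.3333.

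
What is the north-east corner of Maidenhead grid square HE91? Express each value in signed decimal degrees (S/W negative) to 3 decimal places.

-48.000, -20.000

Field H=7, E=4: +7·20° lon, +4·10° lat → SW at lon -40°, lat -50°.
Square 9, 1: +9·2° lon, +1·1° lat → SW at lon -22°, lat -49°.
Cell spans 2° lon × 1° lat. NE corner is SW corner plus one full cell.
latitude -48.000, longitude -20.000.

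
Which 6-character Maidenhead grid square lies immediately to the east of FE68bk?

Longitude subsquare b = 1; +1 → 2 = c.
The latitude characters are unchanged.

FE68ck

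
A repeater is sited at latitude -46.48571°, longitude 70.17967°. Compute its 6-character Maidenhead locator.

ME53cm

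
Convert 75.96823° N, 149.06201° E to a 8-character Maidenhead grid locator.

QQ45mx72

Add 180° to longitude and 90° to latitude: 329.06201, 165.96823.
Field (20°×10°, letters A–R): 329.06201/20 → 16 → Q, 165.96823/10 → 16 → Q; chars QQ.
Square (2°×1°, digits 0–9): 9.06201/2 → 4, 5.96823/1 → 5; chars 45.
Subsquare (5′×2.5′, letters a–x): 1.06201/0.0833333 → 12 → m, 0.96823/0.0416667 → 23 → x; chars mx.
Extended square (30″×15″, digits 0–9): 0.06201/0.00833333 → 7, 0.00990/0.00416667 → 2; chars 72.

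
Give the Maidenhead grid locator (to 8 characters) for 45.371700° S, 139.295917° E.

Offset from 180°W / 90°S: lon 319.29592°, lat 44.62830°.
Field: 319.29592/20 → 15 → P, 44.62830/10 → 4 → E; chars PE.
Square: 19.29592/2 → 9, 4.62830/1 → 4; chars 94.
Subsquare: 1.29592/0.0833333 → 15 → p, 0.62830/0.0416667 → 15 → p; chars pp.
Extended square: 0.04592/0.00833333 → 5, 0.00330/0.00416667 → 0; chars 50.

PE94pp50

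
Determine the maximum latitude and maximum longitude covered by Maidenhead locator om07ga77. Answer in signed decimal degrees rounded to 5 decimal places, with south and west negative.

37.03333, 100.56667

Field O=14, M=12: +14·20° lon, +12·10° lat → SW at lon 100°, lat 30°.
Square 0, 7: +0·2° lon, +7·1° lat → SW at lon 100°, lat 37°.
Subsquare g=6, a=0: +6·0.0833333° lon, +0·0.0416667° lat → SW at lon 100.5°, lat 37°.
Extended square 7, 7: +7·0.00833333° lon, +7·0.00416667° lat → SW at lon 100.558°, lat 37.0292°.
Cell spans 0.00833333° lon × 0.00416667° lat. NE corner is SW corner plus one full cell.
latitude 37.03333, longitude 100.56667.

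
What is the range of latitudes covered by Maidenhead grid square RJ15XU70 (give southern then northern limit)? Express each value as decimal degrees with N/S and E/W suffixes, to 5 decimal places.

Field R=17, J=9: +17·20° lon, +9·10° lat → SW at lon 160°, lat 0°.
Square 1, 5: +1·2° lon, +5·1° lat → SW at lon 162°, lat 5°.
Subsquare x=23, u=20: +23·0.0833333° lon, +20·0.0416667° lat → SW at lon 163.917°, lat 5.83333°.
Extended square 7, 0: +7·0.00833333° lon, +0·0.00416667° lat → SW at lon 163.975°, lat 5.83333°.
Cell spans 0.00833333° lon × 0.00416667° lat.
south 5.83333° N, north 5.83750° N.

5.83333° N, 5.83750° N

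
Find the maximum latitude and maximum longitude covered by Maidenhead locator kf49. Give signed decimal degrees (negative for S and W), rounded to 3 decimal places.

-30.000, 30.000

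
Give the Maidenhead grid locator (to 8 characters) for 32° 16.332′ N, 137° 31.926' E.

PM82sg35

Shift to the Maidenhead origin (180°W, 90°S): lon 317.53210, lat 122.27220.
Field: 317.53210/20 → 15 → P, 122.27220/10 → 12 → M; chars PM.
Square: 17.53210/2 → 8, 2.27220/1 → 2; chars 82.
Subsquare: 1.53210/0.0833333 → 18 → s, 0.27220/0.0416667 → 6 → g; chars sg.
Extended square: 0.03210/0.00833333 → 3, 0.02220/0.00416667 → 5; chars 35.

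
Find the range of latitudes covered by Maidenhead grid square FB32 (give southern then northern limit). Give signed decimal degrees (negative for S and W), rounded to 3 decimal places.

Field F=5, B=1: +5·20° lon, +1·10° lat → SW at lon -80°, lat -80°.
Square 3, 2: +3·2° lon, +2·1° lat → SW at lon -74°, lat -78°.
Cell spans 2° lon × 1° lat.
south -78.000, north -77.000.

-78.000, -77.000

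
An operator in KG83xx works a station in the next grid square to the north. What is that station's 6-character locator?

KG84xa

Latitude subsquare x = 23; +1 → 24, wraps to 0 = a, carry into square.
Latitude square 3; +1 → 4.
The longitude characters are unchanged.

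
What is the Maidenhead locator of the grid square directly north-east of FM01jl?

Longitude subsquare j = 9; +1 → 10 = k.
Latitude subsquare l = 11; +1 → 12 = m.

FM01km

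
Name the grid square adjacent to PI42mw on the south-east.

PI42nv

Longitude subsquare m = 12; +1 → 13 = n.
Latitude subsquare w = 22; −1 → 21 = v.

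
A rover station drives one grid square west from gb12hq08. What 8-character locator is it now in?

GB12gq98

Longitude extended square 0; −1 → -1, wraps to 9, carry into subsquare.
Longitude subsquare h = 7; −1 → 6 = g.
The latitude characters are unchanged.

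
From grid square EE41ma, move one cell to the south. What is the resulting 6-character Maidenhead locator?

EE40mx

Latitude subsquare a = 0; −1 → -1, wraps to 23 = x, carry into square.
Latitude square 1; −1 → 0.
The longitude characters are unchanged.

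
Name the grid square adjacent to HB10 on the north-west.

Longitude square 1; −1 → 0.
Latitude square 0; +1 → 1.

HB01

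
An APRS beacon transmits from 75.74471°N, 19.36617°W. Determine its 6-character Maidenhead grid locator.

Shift to the Maidenhead origin (180°W, 90°S): lon 160.6338, lat 165.7447.
Field (20°×10°, letters A–R): lon ⌊160.6338/20⌋ = 8 → I; lat ⌊165.7447/10⌋ = 16 → Q.
Square (2°×1°, digits 0–9): lon ⌊0.6338/2⌋ = 0; lat ⌊5.7447/1⌋ = 5.
Subsquare (5′×2.5′, letters a–x): lon ⌊0.6338/0.0833333⌋ = 7 → h; lat ⌊0.7447/0.0416667⌋ = 17 → r.

IQ05hr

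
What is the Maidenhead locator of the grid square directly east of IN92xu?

Longitude subsquare x = 23; +1 → 24, wraps to 0 = a, carry into square.
Longitude square 9; +1 → 10, wraps to 0, carry into field.
Longitude field I = 8; +1 → 9 = J.
The latitude characters are unchanged.

JN02au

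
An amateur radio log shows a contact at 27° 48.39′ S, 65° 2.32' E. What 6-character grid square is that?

MG22me

Add 180° to longitude and 90° to latitude: 245.0387, 62.1935.
Field: 245.0387/20 → 12 → M, 62.1935/10 → 6 → G; chars MG.
Square: 5.0387/2 → 2, 2.1935/1 → 2; chars 22.
Subsquare: 1.0387/0.0833333 → 12 → m, 0.1935/0.0416667 → 4 → e; chars me.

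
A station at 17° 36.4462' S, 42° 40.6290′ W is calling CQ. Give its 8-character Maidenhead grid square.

Shift to the Maidenhead origin (180°W, 90°S): lon 137.32285, lat 72.39256.
Field (20°×10°, letters A–R): 137.32285/20 → 6 → G, 72.39256/10 → 7 → H; chars GH.
Square (2°×1°, digits 0–9): 17.32285/2 → 8, 2.39256/1 → 2; chars 82.
Subsquare (5′×2.5′, letters a–x): 1.32285/0.0833333 → 15 → p, 0.39256/0.0416667 → 9 → j; chars pj.
Extended square (30″×15″, digits 0–9): 0.07285/0.00833333 → 8, 0.01756/0.00416667 → 4; chars 84.

GH82pj84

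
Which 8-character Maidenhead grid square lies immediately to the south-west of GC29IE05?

GC29he94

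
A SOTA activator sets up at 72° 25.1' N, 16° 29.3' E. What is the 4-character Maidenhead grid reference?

JQ82

Offset from 180°W / 90°S: lon 196.49°, lat 162.42°.
Field: 196.49/20 → 9 → J, 162.42/10 → 16 → Q; chars JQ.
Square: 16.49/2 → 8, 2.42/1 → 2; chars 82.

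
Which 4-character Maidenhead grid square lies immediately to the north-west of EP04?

Longitude square 0; −1 → -1, wraps to 9, carry into field.
Longitude field E = 4; −1 → 3 = D.
Latitude square 4; +1 → 5.

DP95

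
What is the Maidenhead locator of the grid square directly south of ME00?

MD09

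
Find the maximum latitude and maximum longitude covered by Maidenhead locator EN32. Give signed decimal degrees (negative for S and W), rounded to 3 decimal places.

43.000, -92.000

Field E=4, N=13: +4·20° lon, +13·10° lat → SW at lon -100°, lat 40°.
Square 3, 2: +3·2° lon, +2·1° lat → SW at lon -94°, lat 42°.
Cell spans 2° lon × 1° lat. NE corner is SW corner plus one full cell.
latitude 43.000, longitude -92.000.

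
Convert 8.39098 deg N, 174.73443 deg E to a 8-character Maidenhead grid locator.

Offset from 180°W / 90°S: lon 354.73443°, lat 98.39098°.
Field (20°×10°, letters A–R): lon ⌊354.73443/20⌋ = 17 → R; lat ⌊98.39098/10⌋ = 9 → J.
Square (2°×1°, digits 0–9): lon ⌊14.73443/2⌋ = 7; lat ⌊8.39098/1⌋ = 8.
Subsquare (5′×2.5′, letters a–x): lon ⌊0.73443/0.0833333⌋ = 8 → i; lat ⌊0.39098/0.0416667⌋ = 9 → j.
Extended square (30″×15″, digits 0–9): lon ⌊0.06776/0.00833333⌋ = 8; lat ⌊0.01598/0.00416667⌋ = 3.

RJ78ij83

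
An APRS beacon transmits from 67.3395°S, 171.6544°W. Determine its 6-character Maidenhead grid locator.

Offset from 180°W / 90°S: lon 8.3456°, lat 22.6605°.
Field (20°×10°, letters A–R): 8.3456/20 → 0 → A, 22.6605/10 → 2 → C; chars AC.
Square (2°×1°, digits 0–9): 8.3456/2 → 4, 2.6605/1 → 2; chars 42.
Subsquare (5′×2.5′, letters a–x): 0.3456/0.0833333 → 4 → e, 0.6605/0.0416667 → 15 → p; chars ep.

AC42ep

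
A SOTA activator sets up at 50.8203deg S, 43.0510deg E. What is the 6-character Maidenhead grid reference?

Offset from 180°W / 90°S: lon 223.0510°, lat 39.1797°.
Field: 223.0510/20 → 11 → L, 39.1797/10 → 3 → D; chars LD.
Square: 3.0510/2 → 1, 9.1797/1 → 9; chars 19.
Subsquare: 1.0510/0.0833333 → 12 → m, 0.1797/0.0416667 → 4 → e; chars me.

LD19me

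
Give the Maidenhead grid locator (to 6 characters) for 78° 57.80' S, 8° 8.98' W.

IB51wa

Add 180° to longitude and 90° to latitude: 171.8503, 11.0367.
Field: lon ⌊171.8503/20⌋ = 8 → I; lat ⌊11.0367/10⌋ = 1 → B.
Square: lon ⌊11.8503/2⌋ = 5; lat ⌊1.0367/1⌋ = 1.
Subsquare: lon ⌊1.8503/0.0833333⌋ = 22 → w; lat ⌊0.0367/0.0416667⌋ = 0 → a.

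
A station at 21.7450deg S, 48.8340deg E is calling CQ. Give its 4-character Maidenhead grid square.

LG48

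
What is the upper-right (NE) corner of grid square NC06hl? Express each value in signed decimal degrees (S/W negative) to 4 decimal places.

-63.5000, 80.6667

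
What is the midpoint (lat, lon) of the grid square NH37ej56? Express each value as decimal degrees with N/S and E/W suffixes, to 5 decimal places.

Field N=13, H=7: +13·20° lon, +7·10° lat → SW at lon 80°, lat -20°.
Square 3, 7: +3·2° lon, +7·1° lat → SW at lon 86°, lat -13°.
Subsquare e=4, j=9: +4·0.0833333° lon, +9·0.0416667° lat → SW at lon 86.3333°, lat -12.625°.
Extended square 5, 6: +5·0.00833333° lon, +6·0.00416667° lat → SW at lon 86.375°, lat -12.6°.
Cell spans 0.00833333° lon × 0.00416667° lat. Centre is SW corner plus half of each.
latitude 12.59792° S, longitude 86.37917° E.

12.59792° S, 86.37917° E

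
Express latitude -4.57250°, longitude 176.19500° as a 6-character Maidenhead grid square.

RI85ck

Offset from 180°W / 90°S: lon 356.1950°, lat 85.4275°.
Field (20°×10°, letters A–R): 356.1950/20 → 17 → R, 85.4275/10 → 8 → I; chars RI.
Square (2°×1°, digits 0–9): 16.1950/2 → 8, 5.4275/1 → 5; chars 85.
Subsquare (5′×2.5′, letters a–x): 0.1950/0.0833333 → 2 → c, 0.4275/0.0416667 → 10 → k; chars ck.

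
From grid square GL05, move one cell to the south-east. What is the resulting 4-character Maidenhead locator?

GL14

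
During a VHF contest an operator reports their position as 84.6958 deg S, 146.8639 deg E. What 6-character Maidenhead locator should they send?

Shift to the Maidenhead origin (180°W, 90°S): lon 326.8639, lat 5.3042.
Field (20°×10°, letters A–R): 326.8639/20 → 16 → Q, 5.3042/10 → 0 → A; chars QA.
Square (2°×1°, digits 0–9): 6.8639/2 → 3, 5.3042/1 → 5; chars 35.
Subsquare (5′×2.5′, letters a–x): 0.8639/0.0833333 → 10 → k, 0.3042/0.0416667 → 7 → h; chars kh.

QA35kh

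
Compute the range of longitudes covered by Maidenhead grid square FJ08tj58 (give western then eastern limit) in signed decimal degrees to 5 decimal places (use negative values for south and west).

-78.37500, -78.36667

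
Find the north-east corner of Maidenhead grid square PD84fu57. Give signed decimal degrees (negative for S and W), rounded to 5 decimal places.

Field P=15, D=3: +15·20° lon, +3·10° lat → SW at lon 120°, lat -60°.
Square 8, 4: +8·2° lon, +4·1° lat → SW at lon 136°, lat -56°.
Subsquare f=5, u=20: +5·0.0833333° lon, +20·0.0416667° lat → SW at lon 136.417°, lat -55.1667°.
Extended square 5, 7: +5·0.00833333° lon, +7·0.00416667° lat → SW at lon 136.458°, lat -55.1375°.
Cell spans 0.00833333° lon × 0.00416667° lat. NE corner is SW corner plus one full cell.
latitude -55.13333, longitude 136.46667.

-55.13333, 136.46667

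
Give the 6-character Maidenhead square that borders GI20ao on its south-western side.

Longitude subsquare a = 0; −1 → -1, wraps to 23 = x, carry into square.
Longitude square 2; −1 → 1.
Latitude subsquare o = 14; −1 → 13 = n.

GI10xn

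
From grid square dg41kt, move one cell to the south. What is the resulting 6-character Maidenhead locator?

DG41ks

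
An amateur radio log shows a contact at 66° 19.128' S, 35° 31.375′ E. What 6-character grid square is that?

KC73sq

Shift to the Maidenhead origin (180°W, 90°S): lon 215.5229, lat 23.6812.
Field (20°×10°, letters A–R): 215.5229/20 → 10 → K, 23.6812/10 → 2 → C; chars KC.
Square (2°×1°, digits 0–9): 15.5229/2 → 7, 3.6812/1 → 3; chars 73.
Subsquare (5′×2.5′, letters a–x): 1.5229/0.0833333 → 18 → s, 0.6812/0.0416667 → 16 → q; chars sq.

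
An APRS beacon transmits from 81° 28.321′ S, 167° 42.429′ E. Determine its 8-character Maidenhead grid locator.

RA38um46

Shift to the Maidenhead origin (180°W, 90°S): lon 347.70715, lat 8.52798.
Field: 347.70715/20 → 17 → R, 8.52798/10 → 0 → A; chars RA.
Square: 7.70715/2 → 3, 8.52798/1 → 8; chars 38.
Subsquare: 1.70715/0.0833333 → 20 → u, 0.52798/0.0416667 → 12 → m; chars um.
Extended square: 0.04048/0.00833333 → 4, 0.02798/0.00416667 → 6; chars 46.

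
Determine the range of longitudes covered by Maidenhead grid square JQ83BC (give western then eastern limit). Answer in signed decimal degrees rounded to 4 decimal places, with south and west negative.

16.0833, 16.1667

Field J=9, Q=16: +9·20° lon, +16·10° lat → SW at lon 0°, lat 70°.
Square 8, 3: +8·2° lon, +3·1° lat → SW at lon 16°, lat 73°.
Subsquare b=1, c=2: +1·0.0833333° lon, +2·0.0416667° lat → SW at lon 16.0833°, lat 73.0833°.
Cell spans 0.0833333° lon × 0.0416667° lat.
west 16.0833, east 16.1667.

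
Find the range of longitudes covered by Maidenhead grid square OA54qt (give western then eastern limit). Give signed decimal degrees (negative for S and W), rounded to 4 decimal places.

111.3333, 111.4167

Field O=14, A=0: +14·20° lon, +0·10° lat → SW at lon 100°, lat -90°.
Square 5, 4: +5·2° lon, +4·1° lat → SW at lon 110°, lat -86°.
Subsquare q=16, t=19: +16·0.0833333° lon, +19·0.0416667° lat → SW at lon 111.333°, lat -85.2083°.
Cell spans 0.0833333° lon × 0.0416667° lat.
west 111.3333, east 111.4167.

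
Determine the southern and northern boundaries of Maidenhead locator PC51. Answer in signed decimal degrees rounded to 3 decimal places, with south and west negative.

-69.000, -68.000

Field P=15, C=2: +15·20° lon, +2·10° lat → SW at lon 120°, lat -70°.
Square 5, 1: +5·2° lon, +1·1° lat → SW at lon 130°, lat -69°.
Cell spans 2° lon × 1° lat.
south -69.000, north -68.000.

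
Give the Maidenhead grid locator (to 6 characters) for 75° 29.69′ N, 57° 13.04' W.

GQ15jl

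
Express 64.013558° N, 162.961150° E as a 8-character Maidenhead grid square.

Shift to the Maidenhead origin (180°W, 90°S): lon 342.96115, lat 154.01356.
Field: 342.96115/20 → 17 → R, 154.01356/10 → 15 → P; chars RP.
Square: 2.96115/2 → 1, 4.01356/1 → 4; chars 14.
Subsquare: 0.96115/0.0833333 → 11 → l, 0.01356/0.0416667 → 0 → a; chars la.
Extended square: 0.04448/0.00833333 → 5, 0.01356/0.00416667 → 3; chars 53.

RP14la53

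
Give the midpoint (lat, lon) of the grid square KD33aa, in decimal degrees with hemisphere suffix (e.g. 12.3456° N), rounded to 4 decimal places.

56.9792° S, 26.0417° E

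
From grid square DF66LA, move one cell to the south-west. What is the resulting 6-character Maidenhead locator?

DF65kx

Longitude subsquare l = 11; −1 → 10 = k.
Latitude subsquare a = 0; −1 → -1, wraps to 23 = x, carry into square.
Latitude square 6; −1 → 5.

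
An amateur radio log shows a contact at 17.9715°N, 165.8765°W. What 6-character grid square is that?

Offset from 180°W / 90°S: lon 14.1235°, lat 107.9715°.
Field: lon ⌊14.1235/20⌋ = 0 → A; lat ⌊107.9715/10⌋ = 10 → K.
Square: lon ⌊14.1235/2⌋ = 7; lat ⌊7.9715/1⌋ = 7.
Subsquare: lon ⌊0.1235/0.0833333⌋ = 1 → b; lat ⌊0.9715/0.0416667⌋ = 23 → x.

AK77bx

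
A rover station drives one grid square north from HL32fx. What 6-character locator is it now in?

Latitude subsquare x = 23; +1 → 24, wraps to 0 = a, carry into square.
Latitude square 2; +1 → 3.
The longitude characters are unchanged.

HL33fa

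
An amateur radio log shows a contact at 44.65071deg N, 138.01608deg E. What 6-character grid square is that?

PN94ap

Offset from 180°W / 90°S: lon 318.0161°, lat 134.6507°.
Field: lon ⌊318.0161/20⌋ = 15 → P; lat ⌊134.6507/10⌋ = 13 → N.
Square: lon ⌊18.0161/2⌋ = 9; lat ⌊4.6507/1⌋ = 4.
Subsquare: lon ⌊0.0161/0.0833333⌋ = 0 → a; lat ⌊0.6507/0.0416667⌋ = 15 → p.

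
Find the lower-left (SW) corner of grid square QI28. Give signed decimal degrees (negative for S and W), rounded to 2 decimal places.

Field Q=16, I=8: +16·20° lon, +8·10° lat → SW at lon 140°, lat -10°.
Square 2, 8: +2·2° lon, +8·1° lat → SW at lon 144°, lat -2°.
latitude -2.00, longitude 144.00.

-2.00, 144.00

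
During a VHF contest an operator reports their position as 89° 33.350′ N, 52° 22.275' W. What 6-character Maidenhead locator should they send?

GR39tn

Offset from 180°W / 90°S: lon 127.6287°, lat 179.5558°.
Field: lon ⌊127.6287/20⌋ = 6 → G; lat ⌊179.5558/10⌋ = 17 → R.
Square: lon ⌊7.6287/2⌋ = 3; lat ⌊9.5558/1⌋ = 9.
Subsquare: lon ⌊1.6287/0.0833333⌋ = 19 → t; lat ⌊0.5558/0.0416667⌋ = 13 → n.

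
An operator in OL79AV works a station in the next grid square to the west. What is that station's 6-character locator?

OL69xv

Longitude subsquare a = 0; −1 → -1, wraps to 23 = x, carry into square.
Longitude square 7; −1 → 6.
The latitude characters are unchanged.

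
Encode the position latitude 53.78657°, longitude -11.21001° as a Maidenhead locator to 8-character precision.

IO43js48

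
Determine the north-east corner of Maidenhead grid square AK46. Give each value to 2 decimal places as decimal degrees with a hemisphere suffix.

Field A=0, K=10: +0·20° lon, +10·10° lat → SW at lon -180°, lat 10°.
Square 4, 6: +4·2° lon, +6·1° lat → SW at lon -172°, lat 16°.
Cell spans 2° lon × 1° lat. NE corner is SW corner plus one full cell.
latitude 17.00° N, longitude 170.00° W.

17.00° N, 170.00° W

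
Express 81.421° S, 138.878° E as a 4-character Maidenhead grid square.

PA98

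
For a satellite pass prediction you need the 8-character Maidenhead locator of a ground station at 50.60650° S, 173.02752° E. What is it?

Add 180° to longitude and 90° to latitude: 353.02752, 39.39350.
Field: 353.02752/20 → 17 → R, 39.39350/10 → 3 → D; chars RD.
Square: 13.02752/2 → 6, 9.39350/1 → 9; chars 69.
Subsquare: 1.02752/0.0833333 → 12 → m, 0.39350/0.0416667 → 9 → j; chars mj.
Extended square: 0.02752/0.00833333 → 3, 0.01850/0.00416667 → 4; chars 34.

RD69mj34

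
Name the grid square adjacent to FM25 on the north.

FM26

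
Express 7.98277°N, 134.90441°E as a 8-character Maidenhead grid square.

Offset from 180°W / 90°S: lon 314.90441°, lat 97.98277°.
Field: lon ⌊314.90441/20⌋ = 15 → P; lat ⌊97.98277/10⌋ = 9 → J.
Square: lon ⌊14.90441/2⌋ = 7; lat ⌊7.98277/1⌋ = 7.
Subsquare: lon ⌊0.90441/0.0833333⌋ = 10 → k; lat ⌊0.98277/0.0416667⌋ = 23 → x.
Extended square: lon ⌊0.07108/0.00833333⌋ = 8; lat ⌊0.02444/0.00416667⌋ = 5.

PJ77kx85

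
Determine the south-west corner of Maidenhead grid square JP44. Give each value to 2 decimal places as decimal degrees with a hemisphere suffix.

64.00° N, 8.00° E

Field J=9, P=15: +9·20° lon, +15·10° lat → SW at lon 0°, lat 60°.
Square 4, 4: +4·2° lon, +4·1° lat → SW at lon 8°, lat 64°.
latitude 64.00° N, longitude 8.00° E.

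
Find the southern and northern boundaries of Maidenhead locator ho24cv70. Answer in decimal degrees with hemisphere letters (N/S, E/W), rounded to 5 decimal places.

Field H=7, O=14: +7·20° lon, +14·10° lat → SW at lon -40°, lat 50°.
Square 2, 4: +2·2° lon, +4·1° lat → SW at lon -36°, lat 54°.
Subsquare c=2, v=21: +2·0.0833333° lon, +21·0.0416667° lat → SW at lon -35.8333°, lat 54.875°.
Extended square 7, 0: +7·0.00833333° lon, +0·0.00416667° lat → SW at lon -35.775°, lat 54.875°.
Cell spans 0.00833333° lon × 0.00416667° lat.
south 54.87500° N, north 54.87917° N.

54.87500° N, 54.87917° N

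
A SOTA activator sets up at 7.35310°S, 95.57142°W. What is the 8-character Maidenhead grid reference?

EI22fp15

Add 180° to longitude and 90° to latitude: 84.42858, 82.64690.
Field: lon ⌊84.42858/20⌋ = 4 → E; lat ⌊82.64690/10⌋ = 8 → I.
Square: lon ⌊4.42858/2⌋ = 2; lat ⌊2.64690/1⌋ = 2.
Subsquare: lon ⌊0.42858/0.0833333⌋ = 5 → f; lat ⌊0.64690/0.0416667⌋ = 15 → p.
Extended square: lon ⌊0.01191/0.00833333⌋ = 1; lat ⌊0.02190/0.00416667⌋ = 5.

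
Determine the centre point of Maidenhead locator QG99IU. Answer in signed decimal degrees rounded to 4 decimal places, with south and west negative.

-20.1458, 158.7083

Field Q=16, G=6: +16·20° lon, +6·10° lat → SW at lon 140°, lat -30°.
Square 9, 9: +9·2° lon, +9·1° lat → SW at lon 158°, lat -21°.
Subsquare i=8, u=20: +8·0.0833333° lon, +20·0.0416667° lat → SW at lon 158.667°, lat -20.1667°.
Cell spans 0.0833333° lon × 0.0416667° lat. Centre is SW corner plus half of each.
latitude -20.1458, longitude 158.7083.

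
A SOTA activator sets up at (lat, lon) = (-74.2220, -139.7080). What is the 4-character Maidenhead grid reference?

CB05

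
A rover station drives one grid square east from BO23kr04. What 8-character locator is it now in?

BO23kr14

Longitude extended square 0; +1 → 1.
The latitude characters are unchanged.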